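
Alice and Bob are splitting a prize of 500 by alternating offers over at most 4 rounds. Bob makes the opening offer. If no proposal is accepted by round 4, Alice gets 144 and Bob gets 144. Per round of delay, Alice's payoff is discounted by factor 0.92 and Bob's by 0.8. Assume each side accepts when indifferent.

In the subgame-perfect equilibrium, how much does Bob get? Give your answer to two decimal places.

Round 4 (Alice proposes): Bob gets 144 if talks fail, so Alice offers 144 and keeps 356.
Round 3 (Bob proposes): Alice can get 356 next round, worth 0.92 × 356 = 327.52 now. Bob offers 327.52 and keeps 500 − 327.52 = 172.48.
Round 2 (Alice proposes): Bob can get 172.48 next round, worth 0.8 × 172.48 = 137.984 now, so Alice offers 137.984, keeping 362.016.
Round 1 (Bob proposes): Alice can get 362.016 next round, worth 0.92 × 362.016 = 333.05472 now, so Bob offers 333.05472, keeping 166.94528.

166.95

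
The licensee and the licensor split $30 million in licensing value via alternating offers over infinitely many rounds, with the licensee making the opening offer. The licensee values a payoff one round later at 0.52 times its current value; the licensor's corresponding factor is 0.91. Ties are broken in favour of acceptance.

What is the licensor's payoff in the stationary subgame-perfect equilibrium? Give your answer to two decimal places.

When the licensee proposes, the licensor accepts any offer worth at least 0.91 times what the licensor would get by proposing next round; and vice versa.
This gives x = 30 − 0.91y and y = 30 − 0.52x, where x and y are each side's share when it proposes.
Hence (1 − 0.91·0.52)x = 30(1 − 0.91), i.e. 0.5268·x = 2.7.
x ≈ 5.1253; the licensor's share is 30 − x ≈ 24.8747.

24.87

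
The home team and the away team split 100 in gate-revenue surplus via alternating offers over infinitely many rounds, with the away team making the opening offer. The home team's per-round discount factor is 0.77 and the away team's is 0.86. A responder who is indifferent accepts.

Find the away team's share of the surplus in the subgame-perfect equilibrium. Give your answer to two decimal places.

68.09

When the away team proposes, the home team accepts any offer worth at least 0.77 times what the home team would get by proposing next round; and vice versa.
This gives x = 100 − 0.77y and y = 100 − 0.86x, where x and y are each side's share when it proposes.
Hence (1 − 0.77·0.86)x = 100(1 − 0.77), i.e. 0.3378·x = 23.
x ≈ 68.0876; the home team's share is 100 − x ≈ 31.9124.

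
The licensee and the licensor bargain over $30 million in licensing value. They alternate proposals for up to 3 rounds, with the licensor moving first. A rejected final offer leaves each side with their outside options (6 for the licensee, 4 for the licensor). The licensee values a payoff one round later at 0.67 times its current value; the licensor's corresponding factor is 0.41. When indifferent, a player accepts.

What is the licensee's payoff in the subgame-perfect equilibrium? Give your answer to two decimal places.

Solve by backward induction from round 3.
Round 3 (the licensor proposes): the licensee gets 6 if talks fail, so the licensor offers 6 and keeps 24.
Round 2 (the licensee proposes): the licensor can get 24 next round, worth 0.41 × 24 = 9.84 now, so the licensee offers 9.84, keeping 20.16.
Round 1 (the licensor proposes): the licensee can get 20.16 next round, worth 0.67 × 20.16 = 13.5072 now. The licensor offers 13.5072 and keeps 30 − 13.5072 = 16.4928.

13.51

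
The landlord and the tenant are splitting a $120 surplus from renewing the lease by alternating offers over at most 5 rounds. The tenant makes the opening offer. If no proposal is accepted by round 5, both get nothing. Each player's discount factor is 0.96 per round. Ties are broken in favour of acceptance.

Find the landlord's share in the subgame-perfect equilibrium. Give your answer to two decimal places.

8.85

Round 5 (the tenant proposes): the landlord will accept anything ≥ 0, so the tenant offers 0 and keeps 120.
Round 4 (the landlord proposes): the tenant can get 120 next round, worth 0.96 × 120 = 115.2 now. The landlord offers 115.2 and keeps 120 − 115.2 = 4.8.
Round 3 (the tenant proposes): the landlord can get 4.8 next round, worth 0.96 × 4.8 = 4.608 now, so the tenant offers 4.608, keeping 115.392.
Round 2 (the landlord proposes): the tenant can get 115.392 next round, worth 0.96 × 115.392 = 110.77632 now. The landlord offers 110.77632 and keeps 120 − 110.77632 = 9.22368.
Round 1 (the tenant proposes): the landlord can get 9.22368 next round, worth 0.96 × 9.22368 = 8.8547328 now; the tenant offers that and keeps 111.1452672.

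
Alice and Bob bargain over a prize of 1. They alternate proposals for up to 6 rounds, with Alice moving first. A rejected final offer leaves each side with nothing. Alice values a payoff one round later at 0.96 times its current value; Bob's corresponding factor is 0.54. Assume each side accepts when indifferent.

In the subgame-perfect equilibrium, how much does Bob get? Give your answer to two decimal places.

Round 6 (Bob proposes): Alice will accept anything ≥ 0, so Bob offers 0 and keeps 1.
Round 5 (Alice proposes): Bob can get 1 next round, worth 0.54 × 1 = 0.54 now; Alice offers that and keeps 0.46.
Round 4 (Bob proposes): Alice can get 0.46 next round, worth 0.96 × 0.46 = 0.4416 now; Bob offers that and keeps 0.5584.
Round 3 (Alice proposes): Bob can get 0.5584 next round, worth 0.54 × 0.5584 = 0.301536 now, so Alice offers 0.301536, keeping 0.698464.
Round 2 (Bob proposes): Alice can get 0.698464 next round, worth 0.96 × 0.698464 = 0.67052544 now; Bob offers that and keeps 0.32947456.
Round 1 (Alice proposes): Bob can get 0.32947456 next round, worth 0.54 × 0.32947456 = 0.1779162624 now, so Alice offers 0.1779162624, keeping 0.8220837376.

0.18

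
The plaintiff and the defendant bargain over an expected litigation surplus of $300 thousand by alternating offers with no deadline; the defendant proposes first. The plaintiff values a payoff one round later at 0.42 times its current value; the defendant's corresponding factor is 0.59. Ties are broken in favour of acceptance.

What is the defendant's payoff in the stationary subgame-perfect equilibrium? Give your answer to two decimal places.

231.32

In a stationary SPE each proposer offers the other exactly their discounted continuation value.
If the defendant keeps x when proposing and the plaintiff keeps y when proposing, then x = 300 − 0.42y and y = 300 − 0.59x.
Solving: x = 300(1 − 0.42) / (1 − 0.59·0.42) = 174 / 0.7522 ≈ 231.3215.
The plaintiff gets 300 − 231.3215 ≈ 68.6785.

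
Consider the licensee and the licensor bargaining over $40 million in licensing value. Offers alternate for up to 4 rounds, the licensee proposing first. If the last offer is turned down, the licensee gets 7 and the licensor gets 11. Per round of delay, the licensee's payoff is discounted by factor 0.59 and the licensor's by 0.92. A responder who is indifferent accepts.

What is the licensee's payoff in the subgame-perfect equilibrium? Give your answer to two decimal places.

By backward induction:
Round 4 (the licensor proposes): the licensee gets 7 if talks fail, so the licensor offers 7 and keeps 33.
Round 3 (the licensee proposes): the licensor can get 33 next round, worth 0.92 × 33 = 30.36 now, so the licensee offers 30.36, keeping 9.64.
Round 2 (the licensor proposes): the licensee can get 9.64 next round, worth 0.59 × 9.64 = 5.6876 now, so the licensor offers 5.6876, keeping 34.3124.
Round 1 (the licensee proposes): the licensor can get 34.3124 next round, worth 0.92 × 34.3124 = 31.567408 now. The licensee offers 31.567408 and keeps 40 − 31.567408 = 8.432592.

8.43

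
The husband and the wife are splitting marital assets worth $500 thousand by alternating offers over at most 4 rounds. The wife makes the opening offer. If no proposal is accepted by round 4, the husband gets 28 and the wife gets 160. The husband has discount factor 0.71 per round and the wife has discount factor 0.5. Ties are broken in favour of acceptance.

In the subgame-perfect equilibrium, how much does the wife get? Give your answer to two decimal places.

By backward induction:
Round 4 (the husband proposes): the wife gets 160 if talks fail, so the husband offers 160 and keeps 340.
Round 3 (the wife proposes): the husband can get 340 next round, worth 0.71 × 340 = 241.4 now; the wife offers that and keeps 258.6.
Round 2 (the husband proposes): the wife can get 258.6 next round, worth 0.5 × 258.6 = 129.3 now; the husband offers that and keeps 370.7.
Round 1 (the wife proposes): the husband can get 370.7 next round, worth 0.71 × 370.7 = 263.197 now; the wife offers that and keeps 236.803.

236.80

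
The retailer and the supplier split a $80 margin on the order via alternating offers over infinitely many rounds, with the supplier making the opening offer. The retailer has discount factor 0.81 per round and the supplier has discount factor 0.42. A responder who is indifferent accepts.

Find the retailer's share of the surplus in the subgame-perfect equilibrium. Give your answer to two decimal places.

Let x be the supplier's share when the supplier proposes and y be the retailer's share when the retailer proposes.
The retailer accepts iff offered ≥ 0.81·y, so x = 80 − 0.81y. Symmetrically y = 80 − 0.42x.
Substituting: x = 80 − 0.81(80 − 0.42x), giving x(1 − 0.42·0.81) = 80(1 − 0.81).
So x = 80 × 0.19 / 0.6598 ≈ 23.0373, and the retailer receives 80 − x ≈ 56.9627.

56.96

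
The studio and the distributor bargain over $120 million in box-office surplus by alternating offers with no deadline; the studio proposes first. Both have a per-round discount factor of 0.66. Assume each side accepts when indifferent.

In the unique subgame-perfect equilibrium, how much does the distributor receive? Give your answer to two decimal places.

When the studio proposes, the distributor accepts any offer worth at least 0.66 times what the distributor would get by proposing next round; and vice versa.
This gives x = 120 − 0.66y and y = 120 − 0.66x, where x and y are each side's share when it proposes.
Hence (1 − 0.66·0.66)x = 120(1 − 0.66), i.e. 0.5644·x = 40.8.
x ≈ 72.2892; the distributor's share is 120 − x ≈ 47.7108.

47.71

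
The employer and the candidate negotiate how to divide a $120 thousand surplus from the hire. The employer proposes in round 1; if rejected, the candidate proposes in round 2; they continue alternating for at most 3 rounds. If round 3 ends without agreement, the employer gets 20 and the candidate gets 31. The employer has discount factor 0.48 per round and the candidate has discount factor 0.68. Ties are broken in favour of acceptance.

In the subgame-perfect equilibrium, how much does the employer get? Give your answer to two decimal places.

Solve by backward induction from round 3.
Round 3 (the employer proposes): the candidate gets 31 if talks fail, so the employer offers 31 and keeps 89.
Round 2 (the candidate proposes): the employer can get 89 next round, worth 0.48 × 89 = 42.72 now, so the candidate offers 42.72, keeping 77.28.
Round 1 (the employer proposes): the candidate can get 77.28 next round, worth 0.68 × 77.28 = 52.5504 now. The employer offers 52.5504 and keeps 120 − 52.5504 = 67.4496.

67.45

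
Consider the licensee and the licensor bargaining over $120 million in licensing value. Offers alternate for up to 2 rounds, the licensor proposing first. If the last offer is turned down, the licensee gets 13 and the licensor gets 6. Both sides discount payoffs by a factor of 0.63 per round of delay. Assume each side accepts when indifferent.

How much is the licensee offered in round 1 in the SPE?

71.82

Round 2 (the licensee proposes): the licensor gets 6 if talks fail, so the licensee offers 6 and keeps 114.
Round 1 (the licensor proposes): the licensee can get 114 next round, worth 0.63 × 114 = 71.82 now, so the licensor offers 71.82, keeping 48.18.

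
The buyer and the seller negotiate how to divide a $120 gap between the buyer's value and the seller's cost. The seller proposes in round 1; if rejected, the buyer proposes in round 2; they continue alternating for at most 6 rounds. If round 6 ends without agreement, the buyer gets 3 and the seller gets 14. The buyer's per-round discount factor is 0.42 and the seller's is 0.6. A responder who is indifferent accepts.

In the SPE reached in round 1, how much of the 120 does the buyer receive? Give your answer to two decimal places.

28.07

Round 6 (the buyer proposes): the seller gets 14 if talks fail, so the buyer offers 14 and keeps 106.
Round 5 (the seller proposes): the buyer can get 106 next round, worth 0.42 × 106 = 44.52 now; the seller offers that and keeps 75.48.
Round 4 (the buyer proposes): the seller can get 75.48 next round, worth 0.6 × 75.48 = 45.288 now. The buyer offers 45.288 and keeps 120 − 45.288 = 74.712.
Round 3 (the seller proposes): the buyer can get 74.712 next round, worth 0.42 × 74.712 = 31.37904 now. The seller offers 31.37904 and keeps 120 − 31.37904 = 88.62096.
Round 2 (the buyer proposes): the seller can get 88.62096 next round, worth 0.6 × 88.62096 = 53.172576 now, so the buyer offers 53.172576, keeping 66.827424.
Round 1 (the seller proposes): the buyer can get 66.827424 next round, worth 0.42 × 66.827424 = 28.06751808 now. The seller offers 28.06751808 and keeps 120 − 28.06751808 = 91.93248192.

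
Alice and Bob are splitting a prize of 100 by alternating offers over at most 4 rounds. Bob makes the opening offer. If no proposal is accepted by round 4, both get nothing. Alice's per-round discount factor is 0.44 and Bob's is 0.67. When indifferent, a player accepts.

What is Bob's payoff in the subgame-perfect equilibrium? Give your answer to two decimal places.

72.51

By backward induction:
Round 4 (Alice proposes): Bob will accept anything ≥ 0, so Alice offers 0 and keeps 100.
Round 3 (Bob proposes): Alice can get 100 next round, worth 0.44 × 100 = 44 now, so Bob offers 44, keeping 56.
Round 2 (Alice proposes): Bob can get 56 next round, worth 0.67 × 56 = 37.52 now. Alice offers 37.52 and keeps 100 − 37.52 = 62.48.
Round 1 (Bob proposes): Alice can get 62.48 next round, worth 0.44 × 62.48 = 27.4912 now; Bob offers that and keeps 72.5088.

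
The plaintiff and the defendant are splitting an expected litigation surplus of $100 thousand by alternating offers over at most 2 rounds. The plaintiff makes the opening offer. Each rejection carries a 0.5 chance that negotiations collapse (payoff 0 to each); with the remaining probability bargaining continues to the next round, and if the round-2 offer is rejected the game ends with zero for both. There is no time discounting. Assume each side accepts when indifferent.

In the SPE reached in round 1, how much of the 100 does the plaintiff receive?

By backward induction:
Round 2 (the defendant proposes): rejection yields 0 for the plaintiff; the defendant offers 0 and keeps 100.
Round 1 (the plaintiff proposes): rejecting gives the defendant an expected 0.5 × 100 = 50; the plaintiff offers that and keeps 50.

50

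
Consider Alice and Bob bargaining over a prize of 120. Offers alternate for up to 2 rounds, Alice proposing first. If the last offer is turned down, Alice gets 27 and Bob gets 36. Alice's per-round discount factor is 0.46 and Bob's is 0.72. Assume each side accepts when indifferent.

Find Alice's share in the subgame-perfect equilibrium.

Round 2 (Bob proposes): Alice gets 27 if talks fail, so Bob offers 27 and keeps 93.
Round 1 (Alice proposes): Bob can get 93 next round, worth 0.72 × 93 = 66.96 now, so Alice offers 66.96, keeping 53.04.

53.04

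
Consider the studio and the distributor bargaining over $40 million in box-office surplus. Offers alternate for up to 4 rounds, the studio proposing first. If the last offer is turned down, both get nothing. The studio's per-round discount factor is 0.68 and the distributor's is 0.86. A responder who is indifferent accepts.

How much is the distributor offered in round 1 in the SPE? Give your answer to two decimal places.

Round 4 (the distributor proposes): rejection yields 0 for the studio; the distributor offers 0 and keeps 40.
Round 3 (the studio proposes): the distributor can get 40 next round, worth 0.86 × 40 = 34.4 now. The studio offers 34.4 and keeps 40 − 34.4 = 5.6.
Round 2 (the distributor proposes): the studio can get 5.6 next round, worth 0.68 × 5.6 = 3.808 now, so the distributor offers 3.808, keeping 36.192.
Round 1 (the studio proposes): the distributor can get 36.192 next round, worth 0.86 × 36.192 = 31.12512 now; the studio offers that and keeps 8.87488.

31.13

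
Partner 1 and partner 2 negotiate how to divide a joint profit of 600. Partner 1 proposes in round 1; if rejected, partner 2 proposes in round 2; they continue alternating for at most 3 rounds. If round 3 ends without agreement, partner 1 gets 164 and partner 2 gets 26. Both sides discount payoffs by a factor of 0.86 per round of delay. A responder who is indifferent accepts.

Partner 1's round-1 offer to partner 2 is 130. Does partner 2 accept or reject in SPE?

Accept

Work out partner 2's continuation value if the offer is rejected.
Round 3 (partner 1 proposes): partner 2 gets 26 if talks fail, so partner 1 offers 26 and keeps 574.
Round 2 (partner 2 proposes): partner 1 can get 574 next round, worth 0.86 × 574 = 493.64 now; partner 2 offers that and keeps 106.36.
So by rejecting in round 1, partner 2 gets 106.36 next round, worth 0.86 × 106.36 = 91.4696 now.
Offer 130 ≥ 91.4696, so partner 2 accepts.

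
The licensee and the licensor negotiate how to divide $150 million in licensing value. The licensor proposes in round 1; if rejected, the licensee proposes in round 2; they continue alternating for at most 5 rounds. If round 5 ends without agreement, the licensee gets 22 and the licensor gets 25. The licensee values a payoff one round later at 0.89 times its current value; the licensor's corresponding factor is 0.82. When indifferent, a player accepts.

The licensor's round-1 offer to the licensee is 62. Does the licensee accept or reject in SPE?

Work out the licensee's continuation value if the offer is rejected.
Round 5 (the licensor proposes): the licensee gets 22 if talks fail, so the licensor offers 22 and keeps 128.
Round 4 (the licensee proposes): the licensor can get 128 next round, worth 0.82 × 128 = 104.96 now; the licensee offers that and keeps 45.04.
Round 3 (the licensor proposes): the licensee can get 45.04 next round, worth 0.89 × 45.04 = 40.0856 now. The licensor offers 40.0856 and keeps 150 − 40.0856 = 109.9144.
Round 2 (the licensee proposes): the licensor can get 109.9144 next round, worth 0.82 × 109.9144 = 90.129808 now. The licensee offers 90.129808 and keeps 150 − 90.129808 = 59.870192.
So by rejecting in round 1, the licensee gets 59.870192 next round, worth 0.89 × 59.870192 = 53.28447088 now.
Offer 62 ≥ 53.28447088, so the licensee accepts.

Accept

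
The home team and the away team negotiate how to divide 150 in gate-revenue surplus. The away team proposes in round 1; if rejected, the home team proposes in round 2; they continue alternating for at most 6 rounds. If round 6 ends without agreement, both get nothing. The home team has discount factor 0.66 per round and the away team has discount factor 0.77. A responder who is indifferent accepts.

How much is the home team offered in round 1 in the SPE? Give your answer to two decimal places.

Work backward from the last round.
Round 6 (the home team proposes): rejection yields 0 for the away team; the home team offers 0 and keeps 150.
Round 5 (the away team proposes): the home team can get 150 next round, worth 0.66 × 150 = 99 now; the away team offers that and keeps 51.
Round 4 (the home team proposes): the away team can get 51 next round, worth 0.77 × 51 = 39.27 now; the home team offers that and keeps 110.73.
Round 3 (the away team proposes): the home team can get 110.73 next round, worth 0.66 × 110.73 = 73.0818 now; the away team offers that and keeps 76.9182.
Round 2 (the home team proposes): the away team can get 76.9182 next round, worth 0.77 × 76.9182 = 59.227014 now. The home team offers 59.227014 and keeps 150 − 59.227014 = 90.772986.
Round 1 (the away team proposes): the home team can get 90.772986 next round, worth 0.66 × 90.772986 = 59.91017076 now, so the away team offers 59.91017076, keeping 90.08982924.

59.91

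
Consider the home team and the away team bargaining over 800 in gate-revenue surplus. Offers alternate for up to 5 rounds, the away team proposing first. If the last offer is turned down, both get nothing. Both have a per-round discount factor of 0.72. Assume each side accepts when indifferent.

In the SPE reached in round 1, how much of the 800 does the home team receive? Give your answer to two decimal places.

244.89

Round 5 (the away team proposes): the home team will accept anything ≥ 0, so the away team offers 0 and keeps 800.
Round 4 (the home team proposes): the away team can get 800 next round, worth 0.72 × 800 = 576 now; the home team offers that and keeps 224.
Round 3 (the away team proposes): the home team can get 224 next round, worth 0.72 × 224 = 161.28 now, so the away team offers 161.28, keeping 638.72.
Round 2 (the home team proposes): the away team can get 638.72 next round, worth 0.72 × 638.72 = 459.8784 now; the home team offers that and keeps 340.1216.
Round 1 (the away team proposes): the home team can get 340.1216 next round, worth 0.72 × 340.1216 = 244.887552 now; the away team offers that and keeps 555.112448.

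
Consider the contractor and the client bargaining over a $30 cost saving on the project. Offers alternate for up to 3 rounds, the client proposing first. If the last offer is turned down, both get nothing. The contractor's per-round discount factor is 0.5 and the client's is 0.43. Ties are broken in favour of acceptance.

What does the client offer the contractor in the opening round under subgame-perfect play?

8.55

Round 3 (the client proposes): rejection yields 0 for the contractor; the client offers 0 and keeps 30.
Round 2 (the contractor proposes): the client can get 30 next round, worth 0.43 × 30 = 12.9 now, so the contractor offers 12.9, keeping 17.1.
Round 1 (the client proposes): the contractor can get 17.1 next round, worth 0.5 × 17.1 = 8.55 now; the client offers that and keeps 21.45.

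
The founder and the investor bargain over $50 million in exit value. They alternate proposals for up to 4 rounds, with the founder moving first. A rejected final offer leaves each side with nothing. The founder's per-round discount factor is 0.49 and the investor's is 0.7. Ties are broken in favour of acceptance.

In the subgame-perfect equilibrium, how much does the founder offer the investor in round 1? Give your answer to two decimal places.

Round 4 (the investor proposes): rejection yields 0 for the founder; the investor offers 0 and keeps 50.
Round 3 (the founder proposes): the investor can get 50 next round, worth 0.7 × 50 = 35 now; the founder offers that and keeps 15.
Round 2 (the investor proposes): the founder can get 15 next round, worth 0.49 × 15 = 7.35 now. The investor offers 7.35 and keeps 50 − 7.35 = 42.65.
Round 1 (the founder proposes): the investor can get 42.65 next round, worth 0.7 × 42.65 = 29.855 now. The founder offers 29.855 and keeps 50 − 29.855 = 20.145.

29.86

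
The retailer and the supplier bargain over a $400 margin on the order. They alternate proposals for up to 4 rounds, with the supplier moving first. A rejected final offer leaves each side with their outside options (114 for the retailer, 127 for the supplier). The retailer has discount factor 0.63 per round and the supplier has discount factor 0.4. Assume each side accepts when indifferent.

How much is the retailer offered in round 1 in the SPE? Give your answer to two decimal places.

Work backward from the last round.
Round 4 (the retailer proposes): the supplier gets 127 if talks fail, so the retailer offers 127 and keeps 273.
Round 3 (the supplier proposes): the retailer can get 273 next round, worth 0.63 × 273 = 171.99 now, so the supplier offers 171.99, keeping 228.01.
Round 2 (the retailer proposes): the supplier can get 228.01 next round, worth 0.4 × 228.01 = 91.204 now; the retailer offers that and keeps 308.796.
Round 1 (the supplier proposes): the retailer can get 308.796 next round, worth 0.63 × 308.796 = 194.54148 now; the supplier offers that and keeps 205.45852.

194.54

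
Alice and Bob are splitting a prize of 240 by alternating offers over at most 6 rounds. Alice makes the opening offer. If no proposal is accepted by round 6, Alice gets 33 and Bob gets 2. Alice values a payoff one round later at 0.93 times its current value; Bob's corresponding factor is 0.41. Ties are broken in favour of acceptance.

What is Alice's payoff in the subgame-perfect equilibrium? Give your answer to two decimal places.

Round 6 (Bob proposes): Alice gets 33 if talks fail, so Bob offers 33 and keeps 207.
Round 5 (Alice proposes): Bob can get 207 next round, worth 0.41 × 207 = 84.87 now, so Alice offers 84.87, keeping 155.13.
Round 4 (Bob proposes): Alice can get 155.13 next round, worth 0.93 × 155.13 = 144.2709 now, so Bob offers 144.2709, keeping 95.7291.
Round 3 (Alice proposes): Bob can get 95.7291 next round, worth 0.41 × 95.7291 = 39.248931 now. Alice offers 39.248931 and keeps 240 − 39.248931 = 200.751069.
Round 2 (Bob proposes): Alice can get 200.751069 next round, worth 0.93 × 200.751069 = 186.69849417 now. Bob offers 186.69849417 and keeps 240 − 186.69849417 = 53.30150583.
Round 1 (Alice proposes): Bob can get 53.30150583 next round, worth 0.41 × 53.30150583 = 21.8536173903 now; Alice offers that and keeps 218.1463826097.

218.15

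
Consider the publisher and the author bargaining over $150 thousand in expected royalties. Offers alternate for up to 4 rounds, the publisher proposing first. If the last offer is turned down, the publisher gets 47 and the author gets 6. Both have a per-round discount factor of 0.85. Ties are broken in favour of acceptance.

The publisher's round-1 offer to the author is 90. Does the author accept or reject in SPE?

Work out the author's continuation value if the offer is rejected.
Round 4 (the author proposes): the publisher gets 47 if talks fail, so the author offers 47 and keeps 103.
Round 3 (the publisher proposes): the author can get 103 next round, worth 0.85 × 103 = 87.55 now, so the publisher offers 87.55, keeping 62.45.
Round 2 (the author proposes): the publisher can get 62.45 next round, worth 0.85 × 62.45 = 53.0825 now. The author offers 53.0825 and keeps 150 − 53.0825 = 96.9175.
So by rejecting in round 1, the author gets 96.9175 next round, worth 0.85 × 96.9175 = 82.379875 now.
Offer 90 ≥ 82.379875, so the author accepts.

Accept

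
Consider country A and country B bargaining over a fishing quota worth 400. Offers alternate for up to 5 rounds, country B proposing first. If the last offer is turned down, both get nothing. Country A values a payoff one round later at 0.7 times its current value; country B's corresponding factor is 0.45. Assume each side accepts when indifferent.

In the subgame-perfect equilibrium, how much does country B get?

197.49

Round 5 (country B proposes): rejection yields 0 for country A; country B offers 0 and keeps 400.
Round 4 (country A proposes): country B can get 400 next round, worth 0.45 × 400 = 180 now; country A offers that and keeps 220.
Round 3 (country B proposes): country A can get 220 next round, worth 0.7 × 220 = 154 now; country B offers that and keeps 246.
Round 2 (country A proposes): country B can get 246 next round, worth 0.45 × 246 = 110.7 now, so country A offers 110.7, keeping 289.3.
Round 1 (country B proposes): country A can get 289.3 next round, worth 0.7 × 289.3 = 202.51 now. Country B offers 202.51 and keeps 400 − 202.51 = 197.49.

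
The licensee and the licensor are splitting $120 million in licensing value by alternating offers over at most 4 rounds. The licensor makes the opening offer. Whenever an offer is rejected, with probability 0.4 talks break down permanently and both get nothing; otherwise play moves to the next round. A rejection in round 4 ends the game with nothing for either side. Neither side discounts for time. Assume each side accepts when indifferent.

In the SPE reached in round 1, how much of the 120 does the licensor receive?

65.28

Round 4 (the licensee proposes): the licensor will accept anything ≥ 0, so the licensee offers 0 and keeps 120.
Round 3 (the licensor proposes): rejecting gives the licensee an expected 0.6 × 120 = 72. The licensor offers 72 and keeps 120 − 72 = 48.
Round 2 (the licensee proposes): rejecting gives the licensor an expected 0.6 × 48 = 28.8. The licensee offers 28.8 and keeps 120 − 28.8 = 91.2.
Round 1 (the licensor proposes): rejecting gives the licensee an expected 0.6 × 91.2 = 54.72. The licensor offers 54.72 and keeps 120 − 54.72 = 65.28.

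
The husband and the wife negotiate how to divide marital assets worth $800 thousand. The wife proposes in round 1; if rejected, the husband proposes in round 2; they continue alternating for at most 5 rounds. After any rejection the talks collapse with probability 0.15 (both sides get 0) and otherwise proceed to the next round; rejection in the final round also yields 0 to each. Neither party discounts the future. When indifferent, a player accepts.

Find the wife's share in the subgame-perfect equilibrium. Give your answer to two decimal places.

624.31

Round 5 (the wife proposes): the husband will accept anything ≥ 0, so the wife offers 0 and keeps 800.
Round 4 (the husband proposes): rejecting gives the wife an expected 0.85 × 800 = 680. The husband offers 680 and keeps 800 − 680 = 120.
Round 3 (the wife proposes): rejecting gives the husband an expected 0.85 × 120 = 102, so the wife offers 102, keeping 698.
Round 2 (the husband proposes): rejecting gives the wife an expected 0.85 × 698 = 593.3. The husband offers 593.3 and keeps 800 − 593.3 = 206.7.
Round 1 (the wife proposes): rejecting gives the husband an expected 0.85 × 206.7 = 175.695; the wife offers that and keeps 624.305.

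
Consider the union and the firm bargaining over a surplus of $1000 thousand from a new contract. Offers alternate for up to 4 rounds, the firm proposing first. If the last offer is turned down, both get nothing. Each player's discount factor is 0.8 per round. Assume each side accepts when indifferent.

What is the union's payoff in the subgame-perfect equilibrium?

Round 4 (the union proposes): rejection yields 0 for the firm; the union offers 0 and keeps 1000.
Round 3 (the firm proposes): the union can get 1000 next round, worth 0.8 × 1000 = 800 now, so the firm offers 800, keeping 200.
Round 2 (the union proposes): the firm can get 200 next round, worth 0.8 × 200 = 160 now, so the union offers 160, keeping 840.
Round 1 (the firm proposes): the union can get 840 next round, worth 0.8 × 840 = 672 now, so the firm offers 672, keeping 328.

672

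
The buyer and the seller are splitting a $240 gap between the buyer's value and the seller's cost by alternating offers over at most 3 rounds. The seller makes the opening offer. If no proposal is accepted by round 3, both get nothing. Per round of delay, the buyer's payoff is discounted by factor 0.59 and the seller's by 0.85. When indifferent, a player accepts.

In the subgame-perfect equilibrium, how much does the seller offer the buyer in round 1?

Round 3 (the seller proposes): the buyer will accept anything ≥ 0, so the seller offers 0 and keeps 240.
Round 2 (the buyer proposes): the seller can get 240 next round, worth 0.85 × 240 = 204 now; the buyer offers that and keeps 36.
Round 1 (the seller proposes): the buyer can get 36 next round, worth 0.59 × 36 = 21.24 now, so the seller offers 21.24, keeping 218.76.

21.24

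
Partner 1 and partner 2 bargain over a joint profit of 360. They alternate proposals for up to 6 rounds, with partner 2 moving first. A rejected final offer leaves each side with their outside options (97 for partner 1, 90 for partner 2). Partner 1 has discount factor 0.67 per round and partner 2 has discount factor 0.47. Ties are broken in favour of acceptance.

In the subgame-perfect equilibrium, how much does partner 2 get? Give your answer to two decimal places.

173.97

Round 6 (partner 1 proposes): partner 2 gets 90 if talks fail, so partner 1 offers 90 and keeps 270.
Round 5 (partner 2 proposes): partner 1 can get 270 next round, worth 0.67 × 270 = 180.9 now; partner 2 offers that and keeps 179.1.
Round 4 (partner 1 proposes): partner 2 can get 179.1 next round, worth 0.47 × 179.1 = 84.177 now. Partner 1 offers 84.177 and keeps 360 − 84.177 = 275.823.
Round 3 (partner 2 proposes): partner 1 can get 275.823 next round, worth 0.67 × 275.823 = 184.80141 now. Partner 2 offers 184.80141 and keeps 360 − 184.80141 = 175.19859.
Round 2 (partner 1 proposes): partner 2 can get 175.19859 next round, worth 0.47 × 175.19859 = 82.3433373 now. Partner 1 offers 82.3433373 and keeps 360 − 82.3433373 = 277.6566627.
Round 1 (partner 2 proposes): partner 1 can get 277.6566627 next round, worth 0.67 × 277.6566627 = 186.029964009 now. Partner 2 offers 186.029964009 and keeps 360 − 186.029964009 = 173.970035991.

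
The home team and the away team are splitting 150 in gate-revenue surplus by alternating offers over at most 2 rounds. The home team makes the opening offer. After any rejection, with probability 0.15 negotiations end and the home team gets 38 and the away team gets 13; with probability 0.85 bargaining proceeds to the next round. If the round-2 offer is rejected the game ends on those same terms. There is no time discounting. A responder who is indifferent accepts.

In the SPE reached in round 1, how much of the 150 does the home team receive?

52.85

By backward induction:
Round 2 (the away team proposes): the home team gets 38 if talks fail, so the away team offers 38 and keeps 112.
Round 1 (the home team proposes): rejecting gives the away team an expected 0.85 × 112 + 0.15 × 13 = 97.15, so the home team offers 97.15, keeping 52.85.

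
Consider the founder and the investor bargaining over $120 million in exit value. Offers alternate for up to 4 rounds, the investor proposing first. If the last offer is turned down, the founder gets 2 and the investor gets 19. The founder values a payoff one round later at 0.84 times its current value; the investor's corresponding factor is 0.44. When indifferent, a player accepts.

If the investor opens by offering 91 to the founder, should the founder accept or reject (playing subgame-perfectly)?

Round 4 (the founder proposes): the investor gets 19 if talks fail, so the founder offers 19 and keeps 101.
Round 3 (the investor proposes): the founder can get 101 next round, worth 0.84 × 101 = 84.84 now, so the investor offers 84.84, keeping 35.16.
Round 2 (the founder proposes): the investor can get 35.16 next round, worth 0.44 × 35.16 = 15.4704 now. The founder offers 15.4704 and keeps 120 − 15.4704 = 104.5296.
So by rejecting in round 1, the founder gets 104.5296 next round, worth 0.84 × 104.5296 = 87.804864 now.
Offer 91 ≥ 87.804864, so the founder accepts.

Accept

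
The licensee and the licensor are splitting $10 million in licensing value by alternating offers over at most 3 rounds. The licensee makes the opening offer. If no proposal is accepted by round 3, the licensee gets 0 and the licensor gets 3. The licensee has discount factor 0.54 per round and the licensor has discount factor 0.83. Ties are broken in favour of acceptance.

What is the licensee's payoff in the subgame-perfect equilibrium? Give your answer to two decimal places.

Round 3 (the licensee proposes): the licensor gets 3 if talks fail, so the licensee offers 3 and keeps 7.
Round 2 (the licensor proposes): the licensee can get 7 next round, worth 0.54 × 7 = 3.78 now. The licensor offers 3.78 and keeps 10 − 3.78 = 6.22.
Round 1 (the licensee proposes): the licensor can get 6.22 next round, worth 0.83 × 6.22 = 5.1626 now. The licensee offers 5.1626 and keeps 10 − 5.1626 = 4.8374.

4.84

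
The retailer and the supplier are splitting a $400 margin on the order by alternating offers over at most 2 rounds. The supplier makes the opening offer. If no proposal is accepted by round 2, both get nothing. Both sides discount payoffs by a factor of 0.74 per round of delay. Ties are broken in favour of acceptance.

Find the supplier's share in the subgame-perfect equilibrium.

Work backward from the last round.
Round 2 (the retailer proposes): the supplier will accept anything ≥ 0, so the retailer offers 0 and keeps 400.
Round 1 (the supplier proposes): the retailer can get 400 next round, worth 0.74 × 400 = 296 now, so the supplier offers 296, keeping 104.

104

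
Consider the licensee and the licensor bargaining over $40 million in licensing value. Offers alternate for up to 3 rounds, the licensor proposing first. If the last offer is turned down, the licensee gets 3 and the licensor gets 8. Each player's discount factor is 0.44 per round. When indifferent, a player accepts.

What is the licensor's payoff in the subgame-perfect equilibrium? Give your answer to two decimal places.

29.56

Work backward from the last round.
Round 3 (the licensor proposes): the licensee gets 3 if talks fail, so the licensor offers 3 and keeps 37.
Round 2 (the licensee proposes): the licensor can get 37 next round, worth 0.44 × 37 = 16.28 now. The licensee offers 16.28 and keeps 40 − 16.28 = 23.72.
Round 1 (the licensor proposes): the licensee can get 23.72 next round, worth 0.44 × 23.72 = 10.4368 now; the licensor offers that and keeps 29.5632.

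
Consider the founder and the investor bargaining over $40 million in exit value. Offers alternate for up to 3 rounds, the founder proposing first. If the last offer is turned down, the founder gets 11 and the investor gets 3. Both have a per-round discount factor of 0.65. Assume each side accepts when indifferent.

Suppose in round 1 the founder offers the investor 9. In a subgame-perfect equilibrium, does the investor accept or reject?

Round 3 (the founder proposes): the investor gets 3 if talks fail, so the founder offers 3 and keeps 37.
Round 2 (the investor proposes): the founder can get 37 next round, worth 0.65 × 37 = 24.05 now, so the investor offers 24.05, keeping 15.95.
So by rejecting in round 1, the investor gets 15.95 next round, worth 0.65 × 15.95 = 10.3675 now.
Offer 9 < 10.3675, so the investor rejects.

Reject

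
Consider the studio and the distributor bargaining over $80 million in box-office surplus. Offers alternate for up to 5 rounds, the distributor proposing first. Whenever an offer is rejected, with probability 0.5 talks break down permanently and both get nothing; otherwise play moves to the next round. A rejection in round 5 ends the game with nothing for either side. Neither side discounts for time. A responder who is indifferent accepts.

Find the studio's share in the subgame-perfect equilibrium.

Round 5 (the distributor proposes): rejection yields 0 for the studio; the distributor offers 0 and keeps 80.
Round 4 (the studio proposes): rejecting gives the distributor an expected 0.5 × 80 = 40; the studio offers that and keeps 40.
Round 3 (the distributor proposes): rejecting gives the studio an expected 0.5 × 40 = 20, so the distributor offers 20, keeping 60.
Round 2 (the studio proposes): rejecting gives the distributor an expected 0.5 × 60 = 30, so the studio offers 30, keeping 50.
Round 1 (the distributor proposes): rejecting gives the studio an expected 0.5 × 50 = 25, so the distributor offers 25, keeping 55.

25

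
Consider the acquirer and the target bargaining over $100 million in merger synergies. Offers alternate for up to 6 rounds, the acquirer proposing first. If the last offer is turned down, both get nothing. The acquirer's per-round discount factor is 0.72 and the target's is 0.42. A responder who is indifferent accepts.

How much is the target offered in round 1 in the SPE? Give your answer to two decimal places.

Round 6 (the target proposes): the acquirer will accept anything ≥ 0, so the target offers 0 and keeps 100.
Round 5 (the acquirer proposes): the target can get 100 next round, worth 0.42 × 100 = 42 now, so the acquirer offers 42, keeping 58.
Round 4 (the target proposes): the acquirer can get 58 next round, worth 0.72 × 58 = 41.76 now, so the target offers 41.76, keeping 58.24.
Round 3 (the acquirer proposes): the target can get 58.24 next round, worth 0.42 × 58.24 = 24.4608 now; the acquirer offers that and keeps 75.5392.
Round 2 (the target proposes): the acquirer can get 75.5392 next round, worth 0.72 × 75.5392 = 54.388224 now. The target offers 54.388224 and keeps 100 − 54.388224 = 45.611776.
Round 1 (the acquirer proposes): the target can get 45.611776 next round, worth 0.42 × 45.611776 = 19.15694592 now, so the acquirer offers 19.15694592, keeping 80.84305408.

19.16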